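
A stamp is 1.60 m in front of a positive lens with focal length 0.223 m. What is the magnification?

m = -0.162

1/d_i = 1/f − 1/d_o = 1/(0.2230) − 1/(1.60) = 3.859, so d_i = 0.2591 m.
m = −d_i/d_o = −(0.2591)/(1.60) = -0.162.
The image is real, inverted and reduced, on the far side of the lens.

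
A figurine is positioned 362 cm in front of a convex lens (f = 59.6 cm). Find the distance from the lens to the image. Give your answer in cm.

Thin-lens equation: 1/q = 1/f − 1/p = 1/(59.60) − 1/(362) = 0.01678 − 0.002762 = 0.01402, so q = 71.3 cm.
The image is real, inverted and reduced, on the far side of the lens.

71.3 cm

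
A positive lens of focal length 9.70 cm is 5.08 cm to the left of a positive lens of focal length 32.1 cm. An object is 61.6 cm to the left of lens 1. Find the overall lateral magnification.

m = -0.156

Lens 1: 1/d_i1 = 1/(9.70) − 1/(61.6) = 0.08686, so d_i1 = 11.51 cm; m₁ = −d_i1/d_o1 = -0.1869.
d_o2 = 5.08 − (11.51) = -6.430 cm (virtual object).
Lens 2: 1/d_i2 = 1/(32.1) − 1/(-6.430) = 0.1867, so d_i2 = 5.357 cm; m₂ = −d_i2/d_o2 = +0.8331.
m = m₁·m₂ = (-0.1869)(+0.8331) = -0.156.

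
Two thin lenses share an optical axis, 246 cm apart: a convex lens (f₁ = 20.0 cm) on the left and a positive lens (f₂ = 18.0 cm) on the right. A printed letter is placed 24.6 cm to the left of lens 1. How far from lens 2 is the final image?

20.7 cm

Lens 1: 1/d_i1 = 1/f₁ − 1/d_o1 = 1/(20.0) − 1/(24.6) = 0.009350, so d_i1 = 107.0 cm.
The intermediate image is 107.0 cm to the right of lens 1, which is 246 − (107.0) = 139.0 cm to the left of lens 2, so d_o2 = +139.0 cm.
Lens 2: 1/d_i2 = 1/f₂ − 1/d_o2 = 1/(18.0) − 1/(139.0) = 0.04836, so d_i2 = 20.7 cm.
The final image is real, 20.7 cm to the right of lens 2 (overall magnification ≈ 0.65).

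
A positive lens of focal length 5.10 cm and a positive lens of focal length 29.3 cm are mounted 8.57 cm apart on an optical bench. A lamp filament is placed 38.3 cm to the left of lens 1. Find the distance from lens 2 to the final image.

2.96 cm

Lens 1: 1/d_i1 = 1/f₁ − 1/d_o1 = 1/(5.10) − 1/(38.3) = 0.1700, so d_i1 = 5.883 cm.
The intermediate image is 5.883 cm to the right of lens 1, which is 8.57 − (5.883) = 2.687 cm to the left of lens 2, so d_o2 = +2.687 cm.
Lens 2: 1/d_i2 = 1/f₂ − 1/d_o2 = 1/(29.3) − 1/(2.687) = -0.3380, so d_i2 = -2.96 cm.
The final image is virtual, 2.96 cm to the left of lens 2 (overall magnification ≈ -0.17).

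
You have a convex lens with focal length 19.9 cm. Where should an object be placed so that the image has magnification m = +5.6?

16.3 cm

m = −d_i/d_o ⇒ d_i = −m·d_o.
1/f = 1/d_o + 1/d_i = 1/d_o − 1/(m·d_o) = (1 − 1/m)/d_o, so d_o = f(1 − 1/m) = (19.90)(1 − 1/(+5.6)) = 16.3 cm.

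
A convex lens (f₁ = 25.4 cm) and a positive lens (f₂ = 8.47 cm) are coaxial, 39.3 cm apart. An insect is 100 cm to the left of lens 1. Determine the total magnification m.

m = -0.896

Lens 1: 1/d_i1 = 1/(25.4) − 1/(100) = 0.02937, so d_i1 = 34.05 cm; m₁ = −d_i1/d_o1 = -0.3405.
d_o2 = 39.3 − (34.05) = 5.250 cm.
Lens 2: 1/d_i2 = 1/(8.47) − 1/(5.250) = -0.07241, so d_i2 = -13.81 cm; m₂ = −d_i2/d_o2 = +2.630.
m = m₁·m₂ = (-0.3405)(+2.630) = -0.896.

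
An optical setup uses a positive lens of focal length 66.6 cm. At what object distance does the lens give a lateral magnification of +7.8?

58.1 cm

m = −d_i/d_o ⇒ d_i = −m·d_o.
1/f = 1/d_o + 1/d_i = 1/d_o − 1/(m·d_o) = (1 − 1/m)/d_o, so d_o = f(1 − 1/m) = (66.60)(1 − 1/(+7.8)) = 58.1 cm.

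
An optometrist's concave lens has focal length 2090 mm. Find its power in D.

For a concave lens, f = −2090 mm.
f = -209 cm = -2.09 m.
P = 1/f = 1/(-2.09 m) = -0.478 D.

P = -0.478 D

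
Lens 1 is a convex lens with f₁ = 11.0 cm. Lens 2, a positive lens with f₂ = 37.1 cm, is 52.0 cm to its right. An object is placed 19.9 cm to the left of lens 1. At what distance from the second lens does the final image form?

Lens 1: 1/d_i1 = 1/f₁ − 1/d_o1 = 1/(11.0) − 1/(19.9) = 0.04066, so d_i1 = 24.60 cm.
The intermediate image is 24.60 cm to the right of lens 1, which is 52.0 − (24.60) = 27.40 cm to the left of lens 2, so d_o2 = +27.40 cm.
Lens 2: 1/d_i2 = 1/f₂ − 1/d_o2 = 1/(37.1) − 1/(27.40) = -0.009542, so d_i2 = -105 cm.
The final image is virtual, 105 cm to the left of lens 2 (overall magnification ≈ -4.7).

105 cm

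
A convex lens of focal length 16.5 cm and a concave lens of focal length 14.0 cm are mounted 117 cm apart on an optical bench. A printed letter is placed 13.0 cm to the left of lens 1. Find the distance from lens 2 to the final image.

Lens 1: 1/d_i1 = 1/f₁ − 1/d_o1 = 1/(16.5) − 1/(13.0) = -0.01632, so d_i1 = -61.29 cm.
The intermediate image is 61.29 cm to the left of lens 1 (virtual), which is 117 − (-61.29) = 178.3 cm to the left of lens 2, so d_o2 = +178.3 cm.
Lens 2 is diverging, so f₂ = −14.0 cm.
Lens 2: 1/d_i2 = 1/f₂ − 1/d_o2 = 1/(-14.0) − 1/(178.3) = -0.07704, so d_i2 = -13.0 cm.
The final image is virtual, 13.0 cm to the left of lens 2 (overall magnification ≈ 0.34).

13.0 cm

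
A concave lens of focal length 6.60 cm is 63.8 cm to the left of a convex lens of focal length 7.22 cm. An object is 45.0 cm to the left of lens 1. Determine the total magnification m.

f₁ = −6.60 cm (diverging).
Lens 1: 1/d_i1 = 1/(-6.60) − 1/(45.0) = -0.1737, so d_i1 = -5.756 cm; m₁ = −d_i1/d_o1 = +0.1279.
d_o2 = 63.8 − (-5.756) = 69.56 cm.
Lens 2: 1/d_i2 = 1/(7.22) − 1/(69.56) = 0.1241, so d_i2 = 8.056 cm; m₂ = −d_i2/d_o2 = -0.1158.
m = m₁·m₂ = (+0.1279)(-0.1158) = -0.0148.

m = -0.0148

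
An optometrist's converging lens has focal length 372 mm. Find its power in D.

P = +2.69 D

f = 37.2 cm = 0.372 m.
P = 1/f = 1/(0.372 m) = +2.69 D.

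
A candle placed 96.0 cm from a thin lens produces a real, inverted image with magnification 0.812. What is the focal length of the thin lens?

m = −d_i/d_o ⇒ d_i = −m·d_o = −(-0.812)·(96.0) = 77.95 cm.
1/f = 1/d_o + 1/d_i = 1/(96.0) + 1/(77.95) = 0.02325, so f = 43.0 cm.
Since f is positive, the thin lens is converging.

f = 43.0 cm (converging)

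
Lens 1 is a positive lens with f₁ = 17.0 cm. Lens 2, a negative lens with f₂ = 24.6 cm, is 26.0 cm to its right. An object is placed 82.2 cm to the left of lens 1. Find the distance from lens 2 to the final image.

Lens 1: 1/d_i1 = 1/f₁ − 1/d_o1 = 1/(17.0) − 1/(82.2) = 0.04666, so d_i1 = 21.43 cm.
The intermediate image is 21.43 cm to the right of lens 1, which is 26.0 − (21.43) = 4.570 cm to the left of lens 2, so d_o2 = +4.570 cm.
Lens 2 is diverging, so f₂ = −24.6 cm.
Lens 2: 1/d_i2 = 1/f₂ − 1/d_o2 = 1/(-24.6) − 1/(4.570) = -0.2595, so d_i2 = -3.85 cm.
The final image is virtual, 3.85 cm to the left of lens 2 (overall magnification ≈ -0.22).

3.85 cm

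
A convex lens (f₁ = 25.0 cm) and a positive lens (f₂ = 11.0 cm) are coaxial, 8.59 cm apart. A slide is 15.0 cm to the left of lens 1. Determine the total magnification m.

m = -0.784

Lens 1: 1/d_i1 = 1/(25.0) − 1/(15.0) = -0.02667, so d_i1 = -37.50 cm; m₁ = −d_i1/d_o1 = +2.500.
d_o2 = 8.59 − (-37.50) = 46.09 cm.
Lens 2: 1/d_i2 = 1/(11.0) − 1/(46.09) = 0.06921, so d_i2 = 14.45 cm; m₂ = −d_i2/d_o2 = -0.3135.
m = m₁·m₂ = (+2.500)(-0.3135) = -0.784.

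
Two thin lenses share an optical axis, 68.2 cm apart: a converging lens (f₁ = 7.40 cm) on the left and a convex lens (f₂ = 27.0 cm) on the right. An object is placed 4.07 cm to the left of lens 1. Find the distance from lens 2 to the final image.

Lens 1: 1/d_i1 = 1/f₁ − 1/d_o1 = 1/(7.40) − 1/(4.07) = -0.1106, so d_i1 = -9.044 cm.
The intermediate image is 9.044 cm to the left of lens 1 (virtual), which is 68.2 − (-9.044) = 77.24 cm to the left of lens 2, so d_o2 = +77.24 cm.
Lens 2: 1/d_i2 = 1/f₂ − 1/d_o2 = 1/(27.0) − 1/(77.24) = 0.02409, so d_i2 = 41.5 cm.
The final image is real, 41.5 cm to the right of lens 2 (overall magnification ≈ -1.2).

41.5 cm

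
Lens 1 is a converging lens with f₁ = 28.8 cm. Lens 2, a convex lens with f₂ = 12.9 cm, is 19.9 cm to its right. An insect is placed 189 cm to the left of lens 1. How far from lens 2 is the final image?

Lens 1: 1/d_i1 = 1/f₁ − 1/d_o1 = 1/(28.8) − 1/(189) = 0.02943, so d_i1 = 33.98 cm.
The intermediate image is 33.98 cm to the right of lens 1, which lies 14.08 cm to the right of lens 2 — a virtual object — so d_o2 = −14.08 cm.
Lens 2: 1/d_i2 = 1/f₂ − 1/d_o2 = 1/(12.9) − 1/(-14.08) = 0.1485, so d_i2 = 6.73 cm.
The final image is real, 6.73 cm to the right of lens 2 (overall magnification ≈ -0.086).

6.73 cm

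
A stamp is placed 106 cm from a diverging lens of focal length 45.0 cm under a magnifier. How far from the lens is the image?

31.6 cm

For a diverging lens, f = -45.0 cm.
Lens equation: 1/q = 1/f − 1/p = 1/(-45.00) − 1/(106) = -0.02222 − 0.009434 = -0.03166, so q = -31.6 cm.
The image is virtual, upright and reduced, on the same side as the object.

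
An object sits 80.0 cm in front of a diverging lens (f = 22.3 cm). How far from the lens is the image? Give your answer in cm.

17.4 cm

For a diverging lens, f = -22.3 cm.
Thin-lens equation: 1/s_i = 1/f − 1/s_o = 1/(-22.30) − 1/(80.0) = -0.04484 − 0.01250 = -0.05734, so s_i = -17.4 cm.
The image is virtual, upright and reduced, on the same side as the object.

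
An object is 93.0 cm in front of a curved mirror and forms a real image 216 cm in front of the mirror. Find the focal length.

Real image ⇒ d_i = +216 cm.
1/f = 1/d_o + 1/d_i = 1/(93.0) + 1/(216) = 0.01538, so f = 65.0 cm.
Since f is positive, the curved mirror is concave.

f = 65.0 cm (concave)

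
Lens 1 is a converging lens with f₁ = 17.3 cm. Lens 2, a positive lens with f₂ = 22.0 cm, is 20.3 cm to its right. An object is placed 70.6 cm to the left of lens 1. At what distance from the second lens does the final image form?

Lens 1: 1/d_i1 = 1/f₁ − 1/d_o1 = 1/(17.3) − 1/(70.6) = 0.04364, so d_i1 = 22.92 cm.
The intermediate image is 22.92 cm to the right of lens 1, which lies 2.620 cm to the right of lens 2 — a virtual object — so d_o2 = −2.620 cm.
Lens 2: 1/d_i2 = 1/f₂ − 1/d_o2 = 1/(22.0) − 1/(-2.620) = 0.4271, so d_i2 = 2.34 cm.
The final image is real, 2.34 cm to the right of lens 2 (overall magnification ≈ -0.29).

2.34 cm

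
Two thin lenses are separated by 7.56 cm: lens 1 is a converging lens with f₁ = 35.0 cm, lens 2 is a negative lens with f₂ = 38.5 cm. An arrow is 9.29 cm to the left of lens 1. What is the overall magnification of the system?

m = +0.893

Lens 1: 1/d_i1 = 1/(35.0) − 1/(9.29) = -0.07907, so d_i1 = -12.65 cm; m₁ = −d_i1/d_o1 = +1.362.
d_o2 = 7.56 − (-12.65) = 20.21 cm.
f₂ = −38.5 cm (diverging).
Lens 2: 1/d_i2 = 1/(-38.5) − 1/(20.21) = -0.07545, so d_i2 = -13.25 cm; m₂ = −d_i2/d_o2 = +0.6558.
m = m₁·m₂ = (+1.362)(+0.6558) = +0.893.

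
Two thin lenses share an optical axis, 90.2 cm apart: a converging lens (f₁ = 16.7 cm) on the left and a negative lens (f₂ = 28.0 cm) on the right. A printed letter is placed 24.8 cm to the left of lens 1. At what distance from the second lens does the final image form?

Lens 1: 1/d_i1 = 1/f₁ − 1/d_o1 = 1/(16.7) − 1/(24.8) = 0.01956, so d_i1 = 51.13 cm.
The intermediate image is 51.13 cm to the right of lens 1, which is 90.2 − (51.13) = 39.07 cm to the left of lens 2, so d_o2 = +39.07 cm.
Lens 2 is diverging, so f₂ = −28.0 cm.
Lens 2: 1/d_i2 = 1/f₂ − 1/d_o2 = 1/(-28.0) − 1/(39.07) = -0.06131, so d_i2 = -16.3 cm.
The final image is virtual, 16.3 cm to the left of lens 2 (overall magnification ≈ -0.86).

16.3 cm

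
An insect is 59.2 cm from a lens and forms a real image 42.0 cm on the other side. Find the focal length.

f = 24.6 cm (converging)

Real image ⇒ d_i = +42.0 cm.
1/f = 1/d_o + 1/d_i = 1/(59.2) + 1/(42.0) = 0.04070, so f = 24.6 cm.
Since f is positive, the lens is converging.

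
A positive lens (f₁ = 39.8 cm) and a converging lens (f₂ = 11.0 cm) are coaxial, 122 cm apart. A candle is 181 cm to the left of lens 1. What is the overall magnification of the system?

m = +0.0517

Lens 1: 1/d_i1 = 1/(39.8) − 1/(181) = 0.01960, so d_i1 = 51.02 cm; m₁ = −d_i1/d_o1 = -0.2819.
d_o2 = 122 − (51.02) = 70.98 cm.
Lens 2: 1/d_i2 = 1/(11.0) − 1/(70.98) = 0.07682, so d_i2 = 13.02 cm; m₂ = −d_i2/d_o2 = -0.1834.
m = m₁·m₂ = (-0.2819)(-0.1834) = +0.0517.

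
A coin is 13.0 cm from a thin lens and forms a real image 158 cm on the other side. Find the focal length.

f = 12.0 cm (converging)

Real image ⇒ d_i = +158 cm.
1/f = 1/d_o + 1/d_i = 1/(13.0) + 1/(158) = 0.08325, so f = 12.0 cm.
Since f is positive, the thin lens is converging.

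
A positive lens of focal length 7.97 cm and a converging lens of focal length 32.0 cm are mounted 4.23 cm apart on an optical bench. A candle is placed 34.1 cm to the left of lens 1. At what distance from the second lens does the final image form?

Lens 1: 1/d_i1 = 1/f₁ − 1/d_o1 = 1/(7.97) − 1/(34.1) = 0.09615, so d_i1 = 10.40 cm.
The intermediate image is 10.40 cm to the right of lens 1, which lies 6.170 cm to the right of lens 2 — a virtual object — so d_o2 = −6.170 cm.
Lens 2: 1/d_i2 = 1/f₂ − 1/d_o2 = 1/(32.0) − 1/(-6.170) = 0.1933, so d_i2 = 5.17 cm.
The final image is real, 5.17 cm to the right of lens 2 (overall magnification ≈ -0.26).

5.17 cm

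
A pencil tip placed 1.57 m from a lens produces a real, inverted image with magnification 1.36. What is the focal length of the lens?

f = 0.905 m (converging)

m = −d_i/d_o ⇒ d_i = −m·d_o = −(-1.36)·(1.57) = 2.135 m.
1/f = 1/d_o + 1/d_i = 1/(1.57) + 1/(2.135) = 1.105, so f = 0.905 m.
Since f is positive, the lens is converging.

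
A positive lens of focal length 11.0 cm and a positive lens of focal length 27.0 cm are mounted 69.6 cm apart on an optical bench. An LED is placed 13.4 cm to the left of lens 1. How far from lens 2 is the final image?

11.7 cm

Lens 1: 1/d_i1 = 1/f₁ − 1/d_o1 = 1/(11.0) − 1/(13.4) = 0.01628, so d_i1 = 61.42 cm.
The intermediate image is 61.42 cm to the right of lens 1, which is 69.6 − (61.42) = 8.180 cm to the left of lens 2, so d_o2 = +8.180 cm.
Lens 2: 1/d_i2 = 1/f₂ − 1/d_o2 = 1/(27.0) − 1/(8.180) = -0.08521, so d_i2 = -11.7 cm.
The final image is virtual, 11.7 cm to the left of lens 2 (overall magnification ≈ -6.6).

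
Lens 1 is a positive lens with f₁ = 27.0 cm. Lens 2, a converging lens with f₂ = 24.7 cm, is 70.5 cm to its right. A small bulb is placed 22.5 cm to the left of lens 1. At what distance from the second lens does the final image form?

28.1 cm

Lens 1: 1/d_i1 = 1/f₁ − 1/d_o1 = 1/(27.0) − 1/(22.5) = -0.007407, so d_i1 = -135.0 cm.
The intermediate image is 135.0 cm to the left of lens 1 (virtual), which is 70.5 − (-135.0) = 205.5 cm to the left of lens 2, so d_o2 = +205.5 cm.
Lens 2: 1/d_i2 = 1/f₂ − 1/d_o2 = 1/(24.7) − 1/(205.5) = 0.03562, so d_i2 = 28.1 cm.
The final image is real, 28.1 cm to the right of lens 2 (overall magnification ≈ -0.82).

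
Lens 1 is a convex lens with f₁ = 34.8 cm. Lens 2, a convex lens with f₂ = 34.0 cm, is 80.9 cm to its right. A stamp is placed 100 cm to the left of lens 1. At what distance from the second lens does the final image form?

Lens 1: 1/d_i1 = 1/f₁ − 1/d_o1 = 1/(34.8) − 1/(100) = 0.01874, so d_i1 = 53.37 cm.
The intermediate image is 53.37 cm to the right of lens 1, which is 80.9 − (53.37) = 27.53 cm to the left of lens 2, so d_o2 = +27.53 cm.
Lens 2: 1/d_i2 = 1/f₂ − 1/d_o2 = 1/(34.0) − 1/(27.53) = -0.006912, so d_i2 = -145 cm.
The final image is virtual, 145 cm to the left of lens 2 (overall magnification ≈ -2.8).

145 cm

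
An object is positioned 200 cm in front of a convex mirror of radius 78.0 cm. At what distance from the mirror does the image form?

f = R/2 = 78.0/2 = 39.00 cm; for a convex mirror, f = -39.00 cm.
Mirror equation: 1/d_i = 1/f − 1/d_o = 1/(-39.00) − 1/(200) = -0.02564 − 0.005000 = -0.03064, so d_i = -32.6 cm.
The image is virtual, upright and reduced, behind the mirror.

32.6 cm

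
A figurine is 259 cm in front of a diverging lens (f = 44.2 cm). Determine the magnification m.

For a diverging lens, f = -44.2 cm.
1/d_i = 1/f − 1/d_o = 1/(-44.20) − 1/(259) = -0.02649, so d_i = -37.76 cm.
m = −d_i/d_o = −(-37.76)/(259) = +0.146.
The image is virtual, upright and reduced, on the same side as the object.

m = +0.146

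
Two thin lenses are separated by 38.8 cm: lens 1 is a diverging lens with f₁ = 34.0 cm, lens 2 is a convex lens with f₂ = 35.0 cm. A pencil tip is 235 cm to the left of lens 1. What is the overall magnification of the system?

m = -0.132

f₁ = −34.0 cm (diverging).
Lens 1: 1/d_i1 = 1/(-34.0) − 1/(235) = -0.03367, so d_i1 = -29.70 cm; m₁ = −d_i1/d_o1 = +0.1264.
d_o2 = 38.8 − (-29.70) = 68.50 cm.
Lens 2: 1/d_i2 = 1/(35.0) − 1/(68.50) = 0.01397, so d_i2 = 71.57 cm; m₂ = −d_i2/d_o2 = -1.045.
m = m₁·m₂ = (+0.1264)(-1.045) = -0.132.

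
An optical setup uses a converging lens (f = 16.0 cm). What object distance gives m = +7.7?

m = −d_i/d_o ⇒ d_i = −m·d_o.
1/f = 1/d_o + 1/d_i = 1/d_o − 1/(m·d_o) = (1 − 1/m)/d_o, so d_o = f(1 − 1/m) = (16.00)(1 − 1/(+7.7)) = 13.9 cm.

13.9 cm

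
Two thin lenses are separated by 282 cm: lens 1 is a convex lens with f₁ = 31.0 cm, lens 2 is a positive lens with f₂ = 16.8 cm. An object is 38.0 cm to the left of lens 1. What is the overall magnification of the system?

m = +0.768

Lens 1: 1/d_i1 = 1/(31.0) − 1/(38.0) = 0.005942, so d_i1 = 168.3 cm; m₁ = −d_i1/d_o1 = -4.429.
d_o2 = 282 − (168.3) = 113.7 cm.
Lens 2: 1/d_i2 = 1/(16.8) − 1/(113.7) = 0.05073, so d_i2 = 19.71 cm; m₂ = −d_i2/d_o2 = -0.1734.
m = m₁·m₂ = (-4.429)(-0.1734) = +0.768.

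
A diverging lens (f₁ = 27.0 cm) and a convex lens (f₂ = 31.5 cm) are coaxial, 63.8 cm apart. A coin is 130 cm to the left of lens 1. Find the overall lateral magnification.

f₁ = −27.0 cm (diverging).
Lens 1: 1/d_i1 = 1/(-27.0) − 1/(130) = -0.04473, so d_i1 = -22.36 cm; m₁ = −d_i1/d_o1 = +0.1720.
d_o2 = 63.8 − (-22.36) = 86.16 cm.
Lens 2: 1/d_i2 = 1/(31.5) − 1/(86.16) = 0.02014, so d_i2 = 49.65 cm; m₂ = −d_i2/d_o2 = -0.5763.
m = m₁·m₂ = (+0.1720)(-0.5763) = -0.0991.

m = -0.0991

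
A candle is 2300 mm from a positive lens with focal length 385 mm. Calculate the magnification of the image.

m = -0.201

1/d_i = 1/f − 1/d_o = 1/(385.0) − 1/(2300) = 0.002163, so d_i = 462.4 mm.
m = −d_i/d_o = −(462.4)/(2300) = -0.201.
The image is real, inverted and reduced, on the far side of the lens.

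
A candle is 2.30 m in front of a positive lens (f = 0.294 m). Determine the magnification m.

1/d_i = 1/f − 1/d_o = 1/(0.2940) − 1/(2.30) = 2.967, so d_i = 0.3371 m.
m = −d_i/d_o = −(0.3371)/(2.30) = -0.147.
The image is real, inverted and reduced, on the far side of the lens.

m = -0.147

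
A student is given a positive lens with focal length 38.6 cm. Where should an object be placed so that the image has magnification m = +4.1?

29.2 cm

m = −d_i/d_o ⇒ d_i = −m·d_o.
1/f = 1/d_o + 1/d_i = 1/d_o − 1/(m·d_o) = (1 − 1/m)/d_o, so d_o = f(1 − 1/m) = (38.60)(1 − 1/(+4.1)) = 29.2 cm.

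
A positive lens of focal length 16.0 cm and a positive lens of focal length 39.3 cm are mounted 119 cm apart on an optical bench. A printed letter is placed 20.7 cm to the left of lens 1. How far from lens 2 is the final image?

207 cm

Lens 1: 1/d_i1 = 1/f₁ − 1/d_o1 = 1/(16.0) − 1/(20.7) = 0.01419, so d_i1 = 70.47 cm.
The intermediate image is 70.47 cm to the right of lens 1, which is 119 − (70.47) = 48.53 cm to the left of lens 2, so d_o2 = +48.53 cm.
Lens 2: 1/d_i2 = 1/f₂ − 1/d_o2 = 1/(39.3) − 1/(48.53) = 0.004839, so d_i2 = 207 cm.
The final image is real, 207 cm to the right of lens 2 (overall magnification ≈ 14).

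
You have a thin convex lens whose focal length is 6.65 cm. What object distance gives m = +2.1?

3.48 cm

m = −d_i/d_o ⇒ d_i = −m·d_o.
1/f = 1/d_o + 1/d_i = 1/d_o − 1/(m·d_o) = (1 − 1/m)/d_o, so d_o = f(1 − 1/m) = (6.650)(1 − 1/(+2.1)) = 3.48 cm.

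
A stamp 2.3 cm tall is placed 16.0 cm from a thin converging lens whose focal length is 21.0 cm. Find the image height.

9.66 cm

1/d_i = 1/f − 1/d_o = 1/(21.00) − 1/(16.0) = -0.01488, so d_i = -67.20 cm.
m = −d_i/d_o = +4.200.
|h_i| = |m|·h_o = 4.200 × 2.3 = 9.66 cm. The image is virtual, upright and enlarged, on the same side as the object.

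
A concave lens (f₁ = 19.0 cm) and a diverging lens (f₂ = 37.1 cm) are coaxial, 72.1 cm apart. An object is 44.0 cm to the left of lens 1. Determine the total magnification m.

f₁ = −19.0 cm (diverging).
Lens 1: 1/d_i1 = 1/(-19.0) − 1/(44.0) = -0.07536, so d_i1 = -13.27 cm; m₁ = −d_i1/d_o1 = +0.3016.
d_o2 = 72.1 − (-13.27) = 85.37 cm.
f₂ = −37.1 cm (diverging).
Lens 2: 1/d_i2 = 1/(-37.1) − 1/(85.37) = -0.03867, so d_i2 = -25.86 cm; m₂ = −d_i2/d_o2 = +0.3029.
m = m₁·m₂ = (+0.3016)(+0.3029) = +0.0914.

m = +0.0914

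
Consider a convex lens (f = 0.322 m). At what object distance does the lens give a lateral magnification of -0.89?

m = −d_i/d_o ⇒ d_i = −m·d_o.
1/f = 1/d_o + 1/d_i = 1/d_o − 1/(m·d_o) = (1 − 1/m)/d_o, so d_o = f(1 − 1/m) = (0.3220)(1 − 1/(-0.89)) = 0.684 m.

0.684 m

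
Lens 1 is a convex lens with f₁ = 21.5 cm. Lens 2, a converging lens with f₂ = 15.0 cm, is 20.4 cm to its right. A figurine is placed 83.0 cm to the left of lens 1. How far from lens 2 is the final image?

Lens 1: 1/d_i1 = 1/f₁ − 1/d_o1 = 1/(21.5) − 1/(83.0) = 0.03446, so d_i1 = 29.02 cm.
The intermediate image is 29.02 cm to the right of lens 1, which lies 8.620 cm to the right of lens 2 — a virtual object — so d_o2 = −8.620 cm.
Lens 2: 1/d_i2 = 1/f₂ − 1/d_o2 = 1/(15.0) − 1/(-8.620) = 0.1827, so d_i2 = 5.47 cm.
The final image is real, 5.47 cm to the right of lens 2 (overall magnification ≈ -0.22).

5.47 cm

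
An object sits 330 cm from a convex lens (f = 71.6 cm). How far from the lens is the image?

91.4 cm

Lens equation: 1/q = 1/f − 1/p = 1/(71.60) − 1/(330) = 0.01397 − 0.003030 = 0.01094, so q = 91.4 cm.
The image is real, inverted and reduced, on the far side of the lens.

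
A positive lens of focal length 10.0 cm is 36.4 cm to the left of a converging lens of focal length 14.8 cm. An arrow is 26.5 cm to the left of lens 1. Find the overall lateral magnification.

m = +1.62

Lens 1: 1/d_i1 = 1/(10.0) − 1/(26.5) = 0.06226, so d_i1 = 16.06 cm; m₁ = −d_i1/d_o1 = -0.6060.
d_o2 = 36.4 − (16.06) = 20.34 cm.
Lens 2: 1/d_i2 = 1/(14.8) − 1/(20.34) = 0.01840, so d_i2 = 54.34 cm; m₂ = −d_i2/d_o2 = -2.671.
m = m₁·m₂ = (-0.6060)(-2.671) = +1.62.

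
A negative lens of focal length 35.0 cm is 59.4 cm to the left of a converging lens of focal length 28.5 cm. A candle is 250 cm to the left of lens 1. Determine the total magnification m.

f₁ = −35.0 cm (diverging).
Lens 1: 1/d_i1 = 1/(-35.0) − 1/(250) = -0.03257, so d_i1 = -30.70 cm; m₁ = −d_i1/d_o1 = +0.1228.
d_o2 = 59.4 − (-30.70) = 90.10 cm.
Lens 2: 1/d_i2 = 1/(28.5) − 1/(90.10) = 0.02399, so d_i2 = 41.69 cm; m₂ = −d_i2/d_o2 = -0.4627.
m = m₁·m₂ = (+0.1228)(-0.4627) = -0.0568.

m = -0.0568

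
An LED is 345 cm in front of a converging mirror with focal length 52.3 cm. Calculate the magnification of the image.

m = -0.179

1/d_i = 1/f − 1/d_o = 1/(52.30) − 1/(345) = 0.01622, so d_i = 61.65 cm.
m = −d_i/d_o = −(61.65)/(345) = -0.179.
The image is real, inverted and reduced, in front of the mirror.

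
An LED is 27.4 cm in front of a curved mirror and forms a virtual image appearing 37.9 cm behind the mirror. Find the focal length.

f = 98.9 cm (concave)

Virtual image ⇒ d_i = −37.9 cm.
1/f = 1/d_o + 1/d_i = 1/(27.4) + 1/(-37.9) = 0.01011, so f = 98.9 cm.
Since f is positive, the curved mirror is concave.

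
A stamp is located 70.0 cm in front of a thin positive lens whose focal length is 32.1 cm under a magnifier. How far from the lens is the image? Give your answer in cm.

59.3 cm

Thin-lens equation: 1/s_i = 1/f − 1/s_o = 1/(32.10) − 1/(70.0) = 0.03115 − 0.01429 = 0.01687, so s_i = 59.3 cm.
The image is real, inverted and reduced, on the far side of the lens.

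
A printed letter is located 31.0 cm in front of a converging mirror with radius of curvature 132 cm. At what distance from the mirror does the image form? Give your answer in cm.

f = R/2 = 132/2 = 66.00 cm.
Mirror equation: 1/q = 1/f − 1/p = 1/(66.00) − 1/(31.0) = 0.01515 − 0.03226 = -0.01711, so q = -58.5 cm.
The image is virtual, upright and enlarged, behind the mirror.

58.5 cm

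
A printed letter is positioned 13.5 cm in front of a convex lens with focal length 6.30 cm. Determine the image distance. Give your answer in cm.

11.8 cm

Lens equation: 1/q = 1/f − 1/p = 1/(6.300) − 1/(13.5) = 0.1587 − 0.07407 = 0.08466, so q = 11.8 cm.
The image is real, inverted and reduced, on the far side of the lens.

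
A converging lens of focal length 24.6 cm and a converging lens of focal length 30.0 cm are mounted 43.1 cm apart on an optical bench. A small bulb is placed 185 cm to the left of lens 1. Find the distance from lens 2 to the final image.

Lens 1: 1/d_i1 = 1/f₁ − 1/d_o1 = 1/(24.6) − 1/(185) = 0.03525, so d_i1 = 28.37 cm.
The intermediate image is 28.37 cm to the right of lens 1, which is 43.1 − (28.37) = 14.73 cm to the left of lens 2, so d_o2 = +14.73 cm.
Lens 2: 1/d_i2 = 1/f₂ − 1/d_o2 = 1/(30.0) − 1/(14.73) = -0.03456, so d_i2 = -28.9 cm.
The final image is virtual, 28.9 cm to the left of lens 2 (overall magnification ≈ -0.30).

28.9 cm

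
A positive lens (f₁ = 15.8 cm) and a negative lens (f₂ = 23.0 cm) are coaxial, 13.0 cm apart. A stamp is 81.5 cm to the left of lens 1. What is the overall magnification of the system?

m = -0.337

Lens 1: 1/d_i1 = 1/(15.8) − 1/(81.5) = 0.05102, so d_i1 = 19.60 cm; m₁ = −d_i1/d_o1 = -0.2405.
d_o2 = 13.0 − (19.60) = -6.600 cm (virtual object).
f₂ = −23.0 cm (diverging).
Lens 2: 1/d_i2 = 1/(-23.0) − 1/(-6.600) = 0.1080, so d_i2 = 9.256 cm; m₂ = −d_i2/d_o2 = +1.402.
m = m₁·m₂ = (-0.2405)(+1.402) = -0.337.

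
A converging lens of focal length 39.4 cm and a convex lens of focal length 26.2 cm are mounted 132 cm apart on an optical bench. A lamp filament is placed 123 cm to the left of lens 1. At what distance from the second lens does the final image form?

Lens 1: 1/d_i1 = 1/f₁ − 1/d_o1 = 1/(39.4) − 1/(123) = 0.01725, so d_i1 = 57.97 cm.
The intermediate image is 57.97 cm to the right of lens 1, which is 132 − (57.97) = 74.03 cm to the left of lens 2, so d_o2 = +74.03 cm.
Lens 2: 1/d_i2 = 1/f₂ − 1/d_o2 = 1/(26.2) − 1/(74.03) = 0.02466, so d_i2 = 40.6 cm.
The final image is real, 40.6 cm to the right of lens 2 (overall magnification ≈ 0.26).

40.6 cm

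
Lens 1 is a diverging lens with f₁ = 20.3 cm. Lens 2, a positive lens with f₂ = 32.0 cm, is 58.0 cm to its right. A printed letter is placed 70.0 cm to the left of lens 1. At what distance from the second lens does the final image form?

Lens 1 is diverging, so f₁ = −20.3 cm.
Lens 1: 1/d_i1 = 1/f₁ − 1/d_o1 = 1/(-20.3) − 1/(70.0) = -0.06355, so d_i1 = -15.74 cm.
The intermediate image is 15.74 cm to the left of lens 1 (virtual), which is 58.0 − (-15.74) = 73.74 cm to the left of lens 2, so d_o2 = +73.74 cm.
Lens 2: 1/d_i2 = 1/f₂ − 1/d_o2 = 1/(32.0) − 1/(73.74) = 0.01769, so d_i2 = 56.5 cm.
The final image is real, 56.5 cm to the right of lens 2 (overall magnification ≈ -0.17).

56.5 cm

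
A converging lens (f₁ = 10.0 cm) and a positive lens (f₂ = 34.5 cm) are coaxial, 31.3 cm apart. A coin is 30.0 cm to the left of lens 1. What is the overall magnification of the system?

m = -0.948

Lens 1: 1/d_i1 = 1/(10.0) − 1/(30.0) = 0.06667, so d_i1 = 15.00 cm; m₁ = −d_i1/d_o1 = -0.5000.
d_o2 = 31.3 − (15.00) = 16.30 cm.
Lens 2: 1/d_i2 = 1/(34.5) − 1/(16.30) = -0.03236, so d_i2 = -30.90 cm; m₂ = −d_i2/d_o2 = +1.896.
m = m₁·m₂ = (-0.5000)(+1.896) = -0.948.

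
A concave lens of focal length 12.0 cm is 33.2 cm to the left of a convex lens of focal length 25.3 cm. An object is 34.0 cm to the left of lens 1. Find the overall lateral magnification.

f₁ = −12.0 cm (diverging).
Lens 1: 1/d_i1 = 1/(-12.0) − 1/(34.0) = -0.1127, so d_i1 = -8.870 cm; m₁ = −d_i1/d_o1 = +0.2609.
d_o2 = 33.2 − (-8.870) = 42.07 cm.
Lens 2: 1/d_i2 = 1/(25.3) − 1/(42.07) = 0.01576, so d_i2 = 63.47 cm; m₂ = −d_i2/d_o2 = -1.509.
m = m₁·m₂ = (+0.2609)(-1.509) = -0.394.

m = -0.394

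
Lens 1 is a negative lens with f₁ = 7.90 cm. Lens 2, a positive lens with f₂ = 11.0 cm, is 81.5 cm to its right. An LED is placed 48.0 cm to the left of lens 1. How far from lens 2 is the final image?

Lens 1 is diverging, so f₁ = −7.90 cm.
Lens 1: 1/d_i1 = 1/f₁ − 1/d_o1 = 1/(-7.90) − 1/(48.0) = -0.1474, so d_i1 = -6.784 cm.
The intermediate image is 6.784 cm to the left of lens 1 (virtual), which is 81.5 − (-6.784) = 88.28 cm to the left of lens 2, so d_o2 = +88.28 cm.
Lens 2: 1/d_i2 = 1/f₂ − 1/d_o2 = 1/(11.0) − 1/(88.28) = 0.07958, so d_i2 = 12.6 cm.
The final image is real, 12.6 cm to the right of lens 2 (overall magnification ≈ -0.020).

12.6 cm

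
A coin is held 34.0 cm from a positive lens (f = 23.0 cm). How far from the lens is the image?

71.1 cm

Lens equation: 1/v = 1/f − 1/u = 1/(23.00) − 1/(34.0) = 0.04348 − 0.02941 = 0.01407, so v = 71.1 cm.
The image is real, inverted and enlarged, on the far side of the lens.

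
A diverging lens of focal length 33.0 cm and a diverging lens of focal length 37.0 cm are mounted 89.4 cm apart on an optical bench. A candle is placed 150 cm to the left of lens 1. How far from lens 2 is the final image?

28.1 cm

Lens 1 is diverging, so f₁ = −33.0 cm.
Lens 1: 1/d_i1 = 1/f₁ − 1/d_o1 = 1/(-33.0) − 1/(150) = -0.03697, so d_i1 = -27.05 cm.
The intermediate image is 27.05 cm to the left of lens 1 (virtual), which is 89.4 − (-27.05) = 116.5 cm to the left of lens 2, so d_o2 = +116.5 cm.
Lens 2 is diverging, so f₂ = −37.0 cm.
Lens 2: 1/d_i2 = 1/f₂ − 1/d_o2 = 1/(-37.0) − 1/(116.5) = -0.03561, so d_i2 = -28.1 cm.
The final image is virtual, 28.1 cm to the left of lens 2 (overall magnification ≈ 0.043).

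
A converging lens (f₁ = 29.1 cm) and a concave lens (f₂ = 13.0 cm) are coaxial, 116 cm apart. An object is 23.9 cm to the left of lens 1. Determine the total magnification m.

Lens 1: 1/d_i1 = 1/(29.1) − 1/(23.9) = -0.007477, so d_i1 = -133.7 cm; m₁ = −d_i1/d_o1 = +5.594.
d_o2 = 116 − (-133.7) = 249.7 cm.
f₂ = −13.0 cm (diverging).
Lens 2: 1/d_i2 = 1/(-13.0) − 1/(249.7) = -0.08093, so d_i2 = -12.36 cm; m₂ = −d_i2/d_o2 = +0.04949.
m = m₁·m₂ = (+5.594)(+0.04949) = +0.277.

m = +0.277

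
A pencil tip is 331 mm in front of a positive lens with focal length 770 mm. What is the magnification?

m = +1.75

1/d_i = 1/f − 1/d_o = 1/(770.0) − 1/(331) = -0.001722, so d_i = -580.6 mm.
m = −d_i/d_o = −(-580.6)/(331) = +1.75.
The image is virtual, upright and enlarged, on the same side as the object.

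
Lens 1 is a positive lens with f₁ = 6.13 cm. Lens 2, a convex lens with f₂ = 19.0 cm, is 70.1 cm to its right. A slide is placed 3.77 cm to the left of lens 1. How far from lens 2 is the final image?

24.9 cm

Lens 1: 1/d_i1 = 1/f₁ − 1/d_o1 = 1/(6.13) − 1/(3.77) = -0.1021, so d_i1 = -9.792 cm.
The intermediate image is 9.792 cm to the left of lens 1 (virtual), which is 70.1 − (-9.792) = 79.89 cm to the left of lens 2, so d_o2 = +79.89 cm.
Lens 2: 1/d_i2 = 1/f₂ − 1/d_o2 = 1/(19.0) − 1/(79.89) = 0.04011, so d_i2 = 24.9 cm.
The final image is real, 24.9 cm to the right of lens 2 (overall magnification ≈ -0.81).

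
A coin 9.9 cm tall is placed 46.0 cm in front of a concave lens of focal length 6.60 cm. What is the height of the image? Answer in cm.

1.24 cm

For a concave lens, f = -6.60 cm.
1/d_i = 1/f − 1/d_o = 1/(-6.600) − 1/(46.0) = -0.1733, so d_i = -5.772 cm.
m = −d_i/d_o = +0.1255.
|h_i| = |m|·h_o = 0.1255 × 9.9 = 1.24 cm. The image is virtual, upright and reduced, on the same side as the object.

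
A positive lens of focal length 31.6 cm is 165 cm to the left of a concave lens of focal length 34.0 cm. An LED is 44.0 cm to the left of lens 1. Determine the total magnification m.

m = -0.997

Lens 1: 1/d_i1 = 1/(31.6) − 1/(44.0) = 0.008918, so d_i1 = 112.1 cm; m₁ = −d_i1/d_o1 = -2.548.
d_o2 = 165 − (112.1) = 52.90 cm.
f₂ = −34.0 cm (diverging).
Lens 2: 1/d_i2 = 1/(-34.0) − 1/(52.90) = -0.04832, so d_i2 = -20.70 cm; m₂ = −d_i2/d_o2 = +0.3913.
m = m₁·m₂ = (-2.548)(+0.3913) = -0.997.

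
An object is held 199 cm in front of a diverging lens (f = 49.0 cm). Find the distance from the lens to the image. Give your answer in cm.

For a diverging lens, f = -49.0 cm.
Lens equation: 1/s_i = 1/f − 1/s_o = 1/(-49.00) − 1/(199) = -0.02041 − 0.005025 = -0.02543, so s_i = -39.3 cm.
The image is virtual, upright and reduced, on the same side as the object.

39.3 cm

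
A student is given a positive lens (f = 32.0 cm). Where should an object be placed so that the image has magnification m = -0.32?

m = −d_i/d_o ⇒ d_i = −m·d_o.
1/f = 1/d_o + 1/d_i = 1/d_o − 1/(m·d_o) = (1 − 1/m)/d_o, so d_o = f(1 − 1/m) = (32.00)(1 − 1/(-0.32)) = 132 cm.

132 cm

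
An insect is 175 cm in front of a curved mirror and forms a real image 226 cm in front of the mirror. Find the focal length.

f = 98.6 cm (concave)

Real image ⇒ d_i = +226 cm.
1/f = 1/d_o + 1/d_i = 1/(175) + 1/(226) = 0.01014, so f = 98.6 cm.
Since f is positive, the curved mirror is concave.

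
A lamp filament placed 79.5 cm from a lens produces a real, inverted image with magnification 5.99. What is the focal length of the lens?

f = 68.1 cm (converging)

m = −d_i/d_o ⇒ d_i = −m·d_o = −(-5.99)·(79.5) = 476.2 cm.
1/f = 1/d_o + 1/d_i = 1/(79.5) + 1/(476.2) = 0.01468, so f = 68.1 cm.
Since f is positive, the lens is converging.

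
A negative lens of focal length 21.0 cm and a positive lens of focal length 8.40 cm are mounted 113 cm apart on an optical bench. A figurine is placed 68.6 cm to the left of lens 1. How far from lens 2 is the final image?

Lens 1 is diverging, so f₁ = −21.0 cm.
Lens 1: 1/d_i1 = 1/f₁ − 1/d_o1 = 1/(-21.0) − 1/(68.6) = -0.06220, so d_i1 = -16.08 cm.
The intermediate image is 16.08 cm to the left of lens 1 (virtual), which is 113 − (-16.08) = 129.1 cm to the left of lens 2, so d_o2 = +129.1 cm.
Lens 2: 1/d_i2 = 1/f₂ − 1/d_o2 = 1/(8.40) − 1/(129.1) = 0.1113, so d_i2 = 8.98 cm.
The final image is real, 8.98 cm to the right of lens 2 (overall magnification ≈ -0.016).

8.98 cm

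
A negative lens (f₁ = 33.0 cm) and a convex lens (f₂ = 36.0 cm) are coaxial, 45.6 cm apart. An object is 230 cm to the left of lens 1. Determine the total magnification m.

m = -0.117

f₁ = −33.0 cm (diverging).
Lens 1: 1/d_i1 = 1/(-33.0) − 1/(230) = -0.03465, so d_i1 = -28.86 cm; m₁ = −d_i1/d_o1 = +0.1255.
d_o2 = 45.6 − (-28.86) = 74.46 cm.
Lens 2: 1/d_i2 = 1/(36.0) − 1/(74.46) = 0.01435, so d_i2 = 69.70 cm; m₂ = −d_i2/d_o2 = -0.9360.
m = m₁·m₂ = (+0.1255)(-0.9360) = -0.117.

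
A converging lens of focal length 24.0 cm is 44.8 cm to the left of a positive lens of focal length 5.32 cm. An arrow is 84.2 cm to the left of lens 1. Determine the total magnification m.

Lens 1: 1/d_i1 = 1/(24.0) − 1/(84.2) = 0.02979, so d_i1 = 33.57 cm; m₁ = −d_i1/d_o1 = -0.3987.
d_o2 = 44.8 − (33.57) = 11.23 cm.
Lens 2: 1/d_i2 = 1/(5.32) − 1/(11.23) = 0.09892, so d_i2 = 10.11 cm; m₂ = −d_i2/d_o2 = -0.9002.
m = m₁·m₂ = (-0.3987)(-0.9002) = +0.359.

m = +0.359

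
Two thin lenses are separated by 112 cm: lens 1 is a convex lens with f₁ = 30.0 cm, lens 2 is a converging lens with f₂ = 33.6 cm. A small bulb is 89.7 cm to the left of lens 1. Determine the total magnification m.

Lens 1: 1/d_i1 = 1/(30.0) − 1/(89.7) = 0.02219, so d_i1 = 45.08 cm; m₁ = −d_i1/d_o1 = -0.5026.
d_o2 = 112 − (45.08) = 66.92 cm.
Lens 2: 1/d_i2 = 1/(33.6) − 1/(66.92) = 0.01482, so d_i2 = 67.48 cm; m₂ = −d_i2/d_o2 = -1.008.
m = m₁·m₂ = (-0.5026)(-1.008) = +0.507.

m = +0.507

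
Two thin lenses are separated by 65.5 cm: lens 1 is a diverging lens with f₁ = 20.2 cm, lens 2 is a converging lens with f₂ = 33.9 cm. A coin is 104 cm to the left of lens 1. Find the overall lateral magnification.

f₁ = −20.2 cm (diverging).
Lens 1: 1/d_i1 = 1/(-20.2) − 1/(104) = -0.05912, so d_i1 = -16.91 cm; m₁ = −d_i1/d_o1 = +0.1626.
d_o2 = 65.5 − (-16.91) = 82.41 cm.
Lens 2: 1/d_i2 = 1/(33.9) − 1/(82.41) = 0.01736, so d_i2 = 57.59 cm; m₂ = −d_i2/d_o2 = -0.6988.
m = m₁·m₂ = (+0.1626)(-0.6988) = -0.114.

m = -0.114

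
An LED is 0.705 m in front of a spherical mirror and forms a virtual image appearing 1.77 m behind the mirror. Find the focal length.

Virtual image ⇒ d_i = −1.77 m.
1/f = 1/d_o + 1/d_i = 1/(0.705) + 1/(-1.77) = 0.8535, so f = 1.17 m.
Since f is positive, the spherical mirror is concave.

f = 1.17 m (concave)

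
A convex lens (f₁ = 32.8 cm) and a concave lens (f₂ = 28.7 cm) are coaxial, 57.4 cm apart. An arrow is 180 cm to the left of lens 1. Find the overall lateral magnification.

m = -0.139

Lens 1: 1/d_i1 = 1/(32.8) − 1/(180) = 0.02493, so d_i1 = 40.11 cm; m₁ = −d_i1/d_o1 = -0.2228.
d_o2 = 57.4 − (40.11) = 17.29 cm.
f₂ = −28.7 cm (diverging).
Lens 2: 1/d_i2 = 1/(-28.7) − 1/(17.29) = -0.09268, so d_i2 = -10.79 cm; m₂ = −d_i2/d_o2 = +0.6240.
m = m₁·m₂ = (-0.2228)(+0.6240) = -0.139.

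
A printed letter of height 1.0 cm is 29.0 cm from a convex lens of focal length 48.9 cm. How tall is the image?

1/d_i = 1/f − 1/d_o = 1/(48.90) − 1/(29.0) = -0.01403, so d_i = -71.26 cm.
m = −d_i/d_o = +2.457.
|h_i| = |m|·h_o = 2.457 × 1.0 = 2.46 cm. The image is virtual, upright and enlarged, on the same side as the object.

2.46 cm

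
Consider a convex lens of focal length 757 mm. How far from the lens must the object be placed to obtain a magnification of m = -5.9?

m = −d_i/d_o ⇒ d_i = −m·d_o.
1/f = 1/d_o + 1/d_i = 1/d_o − 1/(m·d_o) = (1 − 1/m)/d_o, so d_o = f(1 − 1/m) = (757.0)(1 − 1/(-5.9)) = 885 mm.

885 mm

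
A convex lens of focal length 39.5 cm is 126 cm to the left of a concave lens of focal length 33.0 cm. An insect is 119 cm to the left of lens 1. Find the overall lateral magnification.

m = -0.164

Lens 1: 1/d_i1 = 1/(39.5) − 1/(119) = 0.01691, so d_i1 = 59.13 cm; m₁ = −d_i1/d_o1 = -0.4969.
d_o2 = 126 − (59.13) = 66.87 cm.
f₂ = −33.0 cm (diverging).
Lens 2: 1/d_i2 = 1/(-33.0) − 1/(66.87) = -0.04526, so d_i2 = -22.10 cm; m₂ = −d_i2/d_o2 = +0.3304.
m = m₁·m₂ = (-0.4969)(+0.3304) = -0.164.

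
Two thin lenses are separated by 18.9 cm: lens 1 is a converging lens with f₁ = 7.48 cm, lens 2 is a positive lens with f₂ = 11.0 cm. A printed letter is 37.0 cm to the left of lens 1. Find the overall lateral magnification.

Lens 1: 1/d_i1 = 1/(7.48) − 1/(37.0) = 0.1067, so d_i1 = 9.375 cm; m₁ = −d_i1/d_o1 = -0.2534.
d_o2 = 18.9 − (9.375) = 9.525 cm.
Lens 2: 1/d_i2 = 1/(11.0) − 1/(9.525) = -0.01408, so d_i2 = -71.03 cm; m₂ = −d_i2/d_o2 = +7.458.
m = m₁·m₂ = (-0.2534)(+7.458) = -1.89.

m = -1.89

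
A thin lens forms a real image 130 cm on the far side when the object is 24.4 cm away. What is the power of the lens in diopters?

P = +4.87 D

d_i = +130 cm.
1/f = 1/d_o + 1/d_i = 1/(24.4) + 1/(130) = 0.04868 cm⁻¹.
f = 20.54 cm = 0.2054 m, so P = 1/f = +4.87 D.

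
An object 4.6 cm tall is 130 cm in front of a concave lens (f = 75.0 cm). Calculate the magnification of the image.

For a concave lens, f = -75.0 cm.
1/d_i = 1/f − 1/d_o = 1/(-75.00) − 1/(130) = -0.02103, so d_i = -47.56 cm.
m = −d_i/d_o = −(-47.56)/(130) = +0.366.
The image is virtual, upright and reduced, on the same side as the object.

m = +0.366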